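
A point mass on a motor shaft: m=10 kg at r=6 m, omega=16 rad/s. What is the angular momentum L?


Given: m = 10 kg, r = 6 m, omega = 16 rad/s
For a point mass: I = m*r^2
I = 10*6^2 = 10*36 = 360
L = I*omega = 360*16
L = 5760 kg*m^2/s

5760 kg*m^2/s


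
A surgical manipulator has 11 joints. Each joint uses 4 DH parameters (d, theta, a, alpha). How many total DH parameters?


Given: 11 joints, 4 DH parameters per joint (d, theta, a, alpha)
Total DH parameters = number_of_joints * 4
Total = 11 * 4
Total = 44

44


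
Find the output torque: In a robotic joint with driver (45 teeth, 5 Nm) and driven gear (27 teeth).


Given: N1 = 45, N2 = 27, T1 = 5 Nm
Using T2/T1 = N2/N1
T2 = T1 * N2 / N1
T2 = 5 * 27 / 45
T2 = 135 / 45
T2 = 3 Nm

3 Nm


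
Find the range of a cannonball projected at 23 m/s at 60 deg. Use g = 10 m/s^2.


Given: v0 = 23 m/s, theta = 60 deg, g = 10 m/s^2
sin(2*60) = sin(120) = sqrt(3)/2
Using R = v0^2 * sin(2*theta) / g
R = 23^2 * (sqrt(3)/2) / 10
R = 529 * sqrt(3) / 20
R = 529/20*sqrt(3) m

529/20*sqrt(3) m


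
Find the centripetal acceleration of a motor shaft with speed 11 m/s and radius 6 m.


Given: v = 11 m/s, r = 6 m
Using a_c = v^2 / r
a_c = 11^2 / 6
a_c = 121 / 6
a_c = 121/6 m/s^2

121/6 m/s^2


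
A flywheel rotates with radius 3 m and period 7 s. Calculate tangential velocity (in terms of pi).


Given: radius r = 3 m, period T = 7 s
Using v = 2*pi*r / T
v = 2*pi*3 / 7
v = 6*pi / 7
v = 6/7*pi m/s

6/7*pi m/s


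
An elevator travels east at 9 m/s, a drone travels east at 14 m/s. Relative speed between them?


Given: v_A = 9 m/s east, v_B = 14 m/s east
Both move in the same direction; relative speed = |v_A - v_B|
|9 - 14| = |-5|
= 5 m/s

5 m/s


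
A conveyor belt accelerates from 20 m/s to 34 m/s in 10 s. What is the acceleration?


Given: initial velocity v0 = 20 m/s, final velocity v = 34 m/s, time t = 10 s
Using a = (v - v0) / t
a = (34 - 20) / 10
a = 14 / 10
a = 7/5 m/s^2

7/5 m/s^2


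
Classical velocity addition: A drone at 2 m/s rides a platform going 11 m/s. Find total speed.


Given: object velocity = 2 m/s, platform velocity = 11 m/s (same direction)
Using classical velocity addition: v_total = v_object + v_platform
v_total = 2 + 11
v_total = 13 m/s

13 m/s


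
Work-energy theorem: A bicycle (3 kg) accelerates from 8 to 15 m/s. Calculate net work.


Given: m = 3 kg, v0 = 8 m/s, v = 15 m/s
Using W = (1/2)*m*(v^2 - v0^2)
v^2 = 15^2 = 225
v0^2 = 8^2 = 64
v^2 - v0^2 = 225 - 64 = 161
W = (1/2)*3*161 = 483/2 J

483/2 J


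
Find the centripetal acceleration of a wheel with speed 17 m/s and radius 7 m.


Given: v = 17 m/s, r = 7 m
Using a_c = v^2 / r
a_c = 17^2 / 7
a_c = 289 / 7
a_c = 289/7 m/s^2

289/7 m/s^2


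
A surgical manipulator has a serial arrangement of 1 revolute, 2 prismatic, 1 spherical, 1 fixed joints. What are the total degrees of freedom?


Given: serial robot with 1 revolute, 2 prismatic, 1 spherical, 1 fixed joints
DOF contribution per joint type: revolute=1, prismatic=1, spherical=3, fixed=0
DOF = 1*1 + 2*1 + 1*3 + 1*0
DOF = 6

6


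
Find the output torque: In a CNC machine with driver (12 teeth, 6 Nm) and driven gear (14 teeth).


Given: N1 = 12, N2 = 14, T1 = 6 Nm
Using T2/T1 = N2/N1
T2 = T1 * N2 / N1
T2 = 6 * 14 / 12
T2 = 84 / 12
T2 = 7 Nm

7 Nm


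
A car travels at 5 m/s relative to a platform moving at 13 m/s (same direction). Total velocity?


Given: object velocity = 5 m/s, platform velocity = 13 m/s (same direction)
Using classical velocity addition: v_total = v_object + v_platform
v_total = 5 + 13
v_total = 18 m/s

18 m/s


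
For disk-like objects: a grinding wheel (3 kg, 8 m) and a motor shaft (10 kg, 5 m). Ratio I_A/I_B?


Given: M1=3 kg, R1=8 m, M2=10 kg, R2=5 m
For a disk: I = (1/2)*M*R^2, so I_A/I_B = (M1*R1^2)/(M2*R2^2)
M1*R1^2 = 3*64 = 192
M2*R2^2 = 10*25 = 250
I_A/I_B = 192/250 = 96/125

96/125


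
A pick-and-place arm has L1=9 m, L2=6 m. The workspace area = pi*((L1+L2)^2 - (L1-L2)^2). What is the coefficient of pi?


Given: L1 = 9, L2 = 6
(L1+L2)^2 = (15)^2 = 225
(L1-L2)^2 = (3)^2 = 9
Difference = 225 - 9 = 216
This equals 4*L1*L2 = 4*9*6 = 216
Workspace area = 216*pi

216


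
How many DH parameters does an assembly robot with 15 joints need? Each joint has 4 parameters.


Given: 15 joints, 4 DH parameters per joint (d, theta, a, alpha)
Total DH parameters = number_of_joints * 4
Total = 15 * 4
Total = 60

60


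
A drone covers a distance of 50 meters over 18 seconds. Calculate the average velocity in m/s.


Given: distance d = 50 m, time t = 18 s
Using v = d / t
v = 50 / 18
v = 25/9 m/s

25/9 m/s


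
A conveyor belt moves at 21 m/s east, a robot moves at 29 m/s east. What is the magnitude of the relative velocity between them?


Given: v_A = 21 m/s east, v_B = 29 m/s east
Both move in the same direction; relative speed = |v_A - v_B|
|21 - 29| = |-8|
= 8 m/s

8 m/s


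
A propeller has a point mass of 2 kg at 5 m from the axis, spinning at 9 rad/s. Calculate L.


Given: m = 2 kg, r = 5 m, omega = 9 rad/s
For a point mass: I = m*r^2
I = 2*5^2 = 2*25 = 50
L = I*omega = 50*9
L = 450 kg*m^2/s

450 kg*m^2/s


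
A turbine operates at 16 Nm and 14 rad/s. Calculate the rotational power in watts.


Given: tau = 16 Nm, omega = 14 rad/s
Using P = tau * omega
P = 16 * 14
P = 224 W

224 W


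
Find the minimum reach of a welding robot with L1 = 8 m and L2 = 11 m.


Given: L1 = 8 m, L2 = 11 m
For a 2-link planar arm, min reach = |L1 - L2| (second link folded back)
Min reach = |8 - 11|
Min reach = 3 m

3 m


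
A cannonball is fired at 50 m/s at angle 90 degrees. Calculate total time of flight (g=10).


Given: v0 = 50 m/s, theta = 90 deg, g = 10 m/s^2
sin(90) = 1
Using T = 2*v0*sin(theta) / g
T = 2*50*1 / 10
T = 100 / 10
T = 10 s

10 s


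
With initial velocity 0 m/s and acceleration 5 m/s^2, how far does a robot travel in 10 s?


Given: v0 = 0 m/s, a = 5 m/s^2, t = 10 s
Using s = v0*t + (1/2)*a*t^2
s = 0*10 + (1/2)*5*10^2
s = 0 + (1/2)*500
s = 0 + 250
s = 250

250 m


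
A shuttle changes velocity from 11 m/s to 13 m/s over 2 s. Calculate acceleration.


Given: initial velocity v0 = 11 m/s, final velocity v = 13 m/s, time t = 2 s
Using a = (v - v0) / t
a = (13 - 11) / 2
a = 2 / 2
a = 1 m/s^2

1 m/s^2


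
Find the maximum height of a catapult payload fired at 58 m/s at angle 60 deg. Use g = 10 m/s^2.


Given: v0 = 58 m/s, theta = 60 deg, g = 10 m/s^2
sin^2(60) = 3/4
Using H = v0^2 * sin^2(theta) / (2*g)
H = 58^2 * 3/4 / (2*10)
H = 3364 * 3/4 / 20
H = 2523 / 20
H = 2523/20 m

2523/20 m


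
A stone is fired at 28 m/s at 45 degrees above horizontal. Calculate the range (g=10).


Given: v0 = 28 m/s, theta = 45 deg, g = 10 m/s^2
sin(2*45) = sin(90) = 1
Using R = v0^2 * sin(2*theta) / g
R = 28^2 * 1 / 10
R = 784 / 10
R = 392/5 m

392/5 m


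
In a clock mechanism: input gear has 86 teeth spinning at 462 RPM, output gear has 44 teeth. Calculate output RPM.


Given: N1 = 86 teeth, w1 = 462 RPM, N2 = 44 teeth
Using N1*w1 = N2*w2
w2 = N1*w1 / N2
w2 = 86*462 / 44
w2 = 39732 / 44
w2 = 903 RPM

903 RPM


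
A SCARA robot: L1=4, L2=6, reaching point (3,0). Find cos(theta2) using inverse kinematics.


Given: L1 = 4, L2 = 6, target (x, y) = (3, 0)
Using cos(theta2) = (x^2 + y^2 - L1^2 - L2^2) / (2*L1*L2)
x^2 + y^2 = 3^2 + 0 = 9
L1^2 + L2^2 = 16 + 36 = 52
Numerator = 9 - 52 = -43
Denominator = 2*4*6 = 48
cos(theta2) = -43/48 = -43/48

-43/48


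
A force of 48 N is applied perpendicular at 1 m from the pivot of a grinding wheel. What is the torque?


Given: F = 48 N, r = 1 m, angle = 90 deg (perpendicular)
Using tau = F * r * sin(90)
sin(90) = 1
tau = 48 * 1 * 1
tau = 48 Nm

48 Nm


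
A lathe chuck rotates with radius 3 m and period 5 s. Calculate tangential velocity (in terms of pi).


Given: radius r = 3 m, period T = 5 s
Using v = 2*pi*r / T
v = 2*pi*3 / 5
v = 6*pi / 5
v = 6/5*pi m/s

6/5*pi m/s


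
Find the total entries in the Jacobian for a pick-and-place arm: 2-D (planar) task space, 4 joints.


Given: task space dimension = 2, joints = 4
Jacobian is a 2 x 4 matrix
Total entries = rows * columns
Total = 2 * 4
Total = 8

8


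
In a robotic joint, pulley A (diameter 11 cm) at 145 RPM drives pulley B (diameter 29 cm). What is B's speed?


Given: D1 = 11 cm, w1 = 145 RPM, D2 = 29 cm
Using D1*w1 = D2*w2
w2 = D1*w1 / D2
w2 = 11*145 / 29
w2 = 1595 / 29
w2 = 55 RPM

55 RPM


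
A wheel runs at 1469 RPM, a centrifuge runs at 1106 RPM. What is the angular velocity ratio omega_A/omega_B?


Given: RPM_A = 1469, RPM_B = 1106
omega = 2*pi*RPM/60, so omega_A/omega_B = RPM_A / RPM_B
omega_A/omega_B = 1469 / 1106
omega_A/omega_B = 1469/1106

1469/1106


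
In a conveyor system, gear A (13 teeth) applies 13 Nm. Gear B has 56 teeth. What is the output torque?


Given: N1 = 13, N2 = 56, T1 = 13 Nm
Using T2/T1 = N2/N1
T2 = T1 * N2 / N1
T2 = 13 * 56 / 13
T2 = 728 / 13
T2 = 56 Nm

56 Nm


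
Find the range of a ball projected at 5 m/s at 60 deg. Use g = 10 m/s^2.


Given: v0 = 5 m/s, theta = 60 deg, g = 10 m/s^2
sin(2*60) = sin(120) = sqrt(3)/2
Using R = v0^2 * sin(2*theta) / g
R = 5^2 * (sqrt(3)/2) / 10
R = 25 * sqrt(3) / 20
R = 5/4*sqrt(3) m

5/4*sqrt(3) m


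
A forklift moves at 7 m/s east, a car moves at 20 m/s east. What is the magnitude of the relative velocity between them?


Given: v_A = 7 m/s east, v_B = 20 m/s east
Both move in the same direction; relative speed = |v_A - v_B|
|7 - 20| = |-13|
= 13 m/s

13 m/s


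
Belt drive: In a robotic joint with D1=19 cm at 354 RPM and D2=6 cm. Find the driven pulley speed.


Given: D1 = 19 cm, w1 = 354 RPM, D2 = 6 cm
Using D1*w1 = D2*w2
w2 = D1*w1 / D2
w2 = 19*354 / 6
w2 = 6726 / 6
w2 = 1121 RPM

1121 RPM


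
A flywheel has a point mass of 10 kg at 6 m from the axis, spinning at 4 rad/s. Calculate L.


Given: m = 10 kg, r = 6 m, omega = 4 rad/s
For a point mass: I = m*r^2
I = 10*6^2 = 10*36 = 360
L = I*omega = 360*4
L = 1440 kg*m^2/s

1440 kg*m^2/s


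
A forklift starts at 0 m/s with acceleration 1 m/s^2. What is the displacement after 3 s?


Given: v0 = 0 m/s, a = 1 m/s^2, t = 3 s
Using s = v0*t + (1/2)*a*t^2
s = 0*3 + (1/2)*1*3^2
s = 0 + (1/2)*9
s = 0 + 9/2
s = 9/2

9/2 m


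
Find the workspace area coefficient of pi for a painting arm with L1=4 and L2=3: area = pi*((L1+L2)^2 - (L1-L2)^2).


Given: L1 = 4, L2 = 3
(L1+L2)^2 = (7)^2 = 49
(L1-L2)^2 = (1)^2 = 1
Difference = 49 - 1 = 48
This equals 4*L1*L2 = 4*4*3 = 48
Workspace area = 48*pi

48


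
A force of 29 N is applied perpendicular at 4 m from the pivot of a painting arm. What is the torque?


Given: F = 29 N, r = 4 m, angle = 90 deg (perpendicular)
Using tau = F * r * sin(90)
sin(90) = 1
tau = 29 * 4 * 1
tau = 116 Nm

116 Nm


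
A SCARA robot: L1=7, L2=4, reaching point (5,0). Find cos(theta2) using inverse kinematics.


Given: L1 = 7, L2 = 4, target (x, y) = (5, 0)
Using cos(theta2) = (x^2 + y^2 - L1^2 - L2^2) / (2*L1*L2)
x^2 + y^2 = 5^2 + 0 = 25
L1^2 + L2^2 = 49 + 16 = 65
Numerator = 25 - 65 = -40
Denominator = 2*7*4 = 56
cos(theta2) = -40/56 = -5/7

-5/7


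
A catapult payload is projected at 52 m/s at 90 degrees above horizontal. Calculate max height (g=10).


Given: v0 = 52 m/s, theta = 90 deg, g = 10 m/s^2
sin^2(90) = 1
Using H = v0^2 * sin^2(theta) / (2*g)
H = 52^2 * 1 / (2*10)
H = 2704 * 1 / 20
H = 2704 / 20
H = 676/5 m

676/5 m


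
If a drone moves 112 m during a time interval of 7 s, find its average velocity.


Given: distance d = 112 m, time t = 7 s
Using v = d / t
v = 112 / 7
v = 16 m/s

16 m/s


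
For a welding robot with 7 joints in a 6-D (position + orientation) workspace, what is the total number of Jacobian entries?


Given: task space dimension = 6, joints = 7
Jacobian is a 6 x 7 matrix
Total entries = rows * columns
Total = 6 * 7
Total = 42

42


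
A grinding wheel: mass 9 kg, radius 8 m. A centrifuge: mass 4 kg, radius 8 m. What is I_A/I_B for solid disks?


Given: M1=9 kg, R1=8 m, M2=4 kg, R2=8 m
For a disk: I = (1/2)*M*R^2, so I_A/I_B = (M1*R1^2)/(M2*R2^2)
M1*R1^2 = 9*64 = 576
M2*R2^2 = 4*64 = 256
I_A/I_B = 576/256 = 9/4

9/4


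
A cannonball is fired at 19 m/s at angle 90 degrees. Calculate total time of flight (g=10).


Given: v0 = 19 m/s, theta = 90 deg, g = 10 m/s^2
sin(90) = 1
Using T = 2*v0*sin(theta) / g
T = 2*19*1 / 10
T = 38 / 10
T = 19/5 s

19/5 s


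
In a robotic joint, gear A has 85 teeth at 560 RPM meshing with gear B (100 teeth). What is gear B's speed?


Given: N1 = 85 teeth, w1 = 560 RPM, N2 = 100 teeth
Using N1*w1 = N2*w2
w2 = N1*w1 / N2
w2 = 85*560 / 100
w2 = 47600 / 100
w2 = 476 RPM

476 RPM


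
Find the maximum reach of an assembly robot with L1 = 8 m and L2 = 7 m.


Given: L1 = 8 m, L2 = 7 m
For a 2-link planar arm, max reach = L1 + L2 (fully extended)
Max reach = 8 + 7
Max reach = 15 m

15 m


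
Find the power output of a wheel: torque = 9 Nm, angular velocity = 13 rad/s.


Given: tau = 9 Nm, omega = 13 rad/s
Using P = tau * omega
P = 9 * 13
P = 117 W

117 W


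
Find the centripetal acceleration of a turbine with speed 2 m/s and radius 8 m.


Given: v = 2 m/s, r = 8 m
Using a_c = v^2 / r
a_c = 2^2 / 8
a_c = 4 / 8
a_c = 1/2 m/s^2

1/2 m/s^2


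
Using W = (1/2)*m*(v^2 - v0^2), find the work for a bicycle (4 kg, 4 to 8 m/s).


Given: m = 4 kg, v0 = 4 m/s, v = 8 m/s
Using W = (1/2)*m*(v^2 - v0^2)
v^2 = 8^2 = 64
v0^2 = 4^2 = 16
v^2 - v0^2 = 64 - 16 = 48
W = (1/2)*4*48 = 96 J

96 J


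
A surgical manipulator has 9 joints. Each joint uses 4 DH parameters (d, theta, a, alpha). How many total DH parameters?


Given: 9 joints, 4 DH parameters per joint (d, theta, a, alpha)
Total DH parameters = number_of_joints * 4
Total = 9 * 4
Total = 36

36


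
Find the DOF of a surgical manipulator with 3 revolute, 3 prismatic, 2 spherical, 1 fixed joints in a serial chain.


Given: serial robot with 3 revolute, 3 prismatic, 2 spherical, 1 fixed joints
DOF contribution per joint type: revolute=1, prismatic=1, spherical=3, fixed=0
DOF = 3*1 + 3*1 + 2*3 + 1*0
DOF = 12

12


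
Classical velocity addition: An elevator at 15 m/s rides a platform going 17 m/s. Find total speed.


Given: object velocity = 15 m/s, platform velocity = 17 m/s (same direction)
Using classical velocity addition: v_total = v_object + v_platform
v_total = 15 + 17
v_total = 32 m/s

32 m/s


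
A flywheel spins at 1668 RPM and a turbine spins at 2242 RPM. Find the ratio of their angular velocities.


Given: RPM_A = 1668, RPM_B = 2242
omega = 2*pi*RPM/60, so omega_A/omega_B = RPM_A / RPM_B
omega_A/omega_B = 1668 / 2242
omega_A/omega_B = 834/1121

834/1121


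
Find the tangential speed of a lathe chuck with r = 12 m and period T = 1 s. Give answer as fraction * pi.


Given: radius r = 12 m, period T = 1 s
Using v = 2*pi*r / T
v = 2*pi*12 / 1
v = 24*pi / 1
v = 24*pi m/s

24*pi m/s


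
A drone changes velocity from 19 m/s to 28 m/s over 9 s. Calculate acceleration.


Given: initial velocity v0 = 19 m/s, final velocity v = 28 m/s, time t = 9 s
Using a = (v - v0) / t
a = (28 - 19) / 9
a = 9 / 9
a = 1 m/s^2

1 m/s^2


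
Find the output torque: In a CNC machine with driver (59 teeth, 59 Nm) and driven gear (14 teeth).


Given: N1 = 59, N2 = 14, T1 = 59 Nm
Using T2/T1 = N2/N1
T2 = T1 * N2 / N1
T2 = 59 * 14 / 59
T2 = 826 / 59
T2 = 14 Nm

14 Nm


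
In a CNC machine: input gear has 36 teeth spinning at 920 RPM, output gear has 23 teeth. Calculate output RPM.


Given: N1 = 36 teeth, w1 = 920 RPM, N2 = 23 teeth
Using N1*w1 = N2*w2
w2 = N1*w1 / N2
w2 = 36*920 / 23
w2 = 33120 / 23
w2 = 1440 RPM

1440 RPM


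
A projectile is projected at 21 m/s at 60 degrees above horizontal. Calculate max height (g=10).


Given: v0 = 21 m/s, theta = 60 deg, g = 10 m/s^2
sin^2(60) = 3/4
Using H = v0^2 * sin^2(theta) / (2*g)
H = 21^2 * 3/4 / (2*10)
H = 441 * 3/4 / 20
H = 1323/4 / 20
H = 1323/80 m

1323/80 m


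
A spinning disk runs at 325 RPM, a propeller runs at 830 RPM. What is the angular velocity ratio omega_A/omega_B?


Given: RPM_A = 325, RPM_B = 830
omega = 2*pi*RPM/60, so omega_A/omega_B = RPM_A / RPM_B
omega_A/omega_B = 325 / 830
omega_A/omega_B = 65/166

65/166


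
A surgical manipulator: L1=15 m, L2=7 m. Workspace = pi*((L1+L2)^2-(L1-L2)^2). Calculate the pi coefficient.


Given: L1 = 15, L2 = 7
(L1+L2)^2 = (22)^2 = 484
(L1-L2)^2 = (8)^2 = 64
Difference = 484 - 64 = 420
This equals 4*L1*L2 = 4*15*7 = 420
Workspace area = 420*pi

420


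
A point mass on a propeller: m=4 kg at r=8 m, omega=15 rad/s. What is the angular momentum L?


Given: m = 4 kg, r = 8 m, omega = 15 rad/s
For a point mass: I = m*r^2
I = 4*8^2 = 4*64 = 256
L = I*omega = 256*15
L = 3840 kg*m^2/s

3840 kg*m^2/s


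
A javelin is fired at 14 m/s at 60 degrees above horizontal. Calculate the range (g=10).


Given: v0 = 14 m/s, theta = 60 deg, g = 10 m/s^2
sin(2*60) = sin(120) = sqrt(3)/2
Using R = v0^2 * sin(2*theta) / g
R = 14^2 * (sqrt(3)/2) / 10
R = 196 * sqrt(3) / 20
R = 49/5*sqrt(3) m

49/5*sqrt(3) m


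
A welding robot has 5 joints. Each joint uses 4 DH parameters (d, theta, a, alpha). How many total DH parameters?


Given: 5 joints, 4 DH parameters per joint (d, theta, a, alpha)
Total DH parameters = number_of_joints * 4
Total = 5 * 4
Total = 20

20


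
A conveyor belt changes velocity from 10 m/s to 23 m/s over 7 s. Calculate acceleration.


Given: initial velocity v0 = 10 m/s, final velocity v = 23 m/s, time t = 7 s
Using a = (v - v0) / t
a = (23 - 10) / 7
a = 13 / 7
a = 13/7 m/s^2

13/7 m/s^2


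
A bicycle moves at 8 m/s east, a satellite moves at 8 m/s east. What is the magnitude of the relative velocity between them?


Given: v_A = 8 m/s east, v_B = 8 m/s east
Both move in the same direction; relative speed = |v_A - v_B|
|8 - 8| = |0|
= 0 m/s

0 m/s


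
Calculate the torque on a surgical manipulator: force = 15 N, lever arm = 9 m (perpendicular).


Given: F = 15 N, r = 9 m, angle = 90 deg (perpendicular)
Using tau = F * r * sin(90)
sin(90) = 1
tau = 15 * 9 * 1
tau = 135 Nm

135 Nm


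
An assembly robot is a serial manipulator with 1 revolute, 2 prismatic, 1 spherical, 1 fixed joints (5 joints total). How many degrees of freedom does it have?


Given: serial robot with 1 revolute, 2 prismatic, 1 spherical, 1 fixed joints
DOF contribution per joint type: revolute=1, prismatic=1, spherical=3, fixed=0
DOF = 1*1 + 2*1 + 1*3 + 1*0
DOF = 6

6


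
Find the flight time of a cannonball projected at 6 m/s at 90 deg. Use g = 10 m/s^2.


Given: v0 = 6 m/s, theta = 90 deg, g = 10 m/s^2
sin(90) = 1
Using T = 2*v0*sin(theta) / g
T = 2*6*1 / 10
T = 12 / 10
T = 6/5 s

6/5 s


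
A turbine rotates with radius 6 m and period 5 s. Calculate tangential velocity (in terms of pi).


Given: radius r = 6 m, period T = 5 s
Using v = 2*pi*r / T
v = 2*pi*6 / 5
v = 12*pi / 5
v = 12/5*pi m/s

12/5*pi m/s


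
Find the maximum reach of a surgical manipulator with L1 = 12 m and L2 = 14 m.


Given: L1 = 12 m, L2 = 14 m
For a 2-link planar arm, max reach = L1 + L2 (fully extended)
Max reach = 12 + 14
Max reach = 26 m

26 m


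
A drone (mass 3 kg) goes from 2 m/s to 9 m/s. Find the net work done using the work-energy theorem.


Given: m = 3 kg, v0 = 2 m/s, v = 9 m/s
Using W = (1/2)*m*(v^2 - v0^2)
v^2 = 9^2 = 81
v0^2 = 2^2 = 4
v^2 - v0^2 = 81 - 4 = 77
W = (1/2)*3*77 = 231/2 J

231/2 J


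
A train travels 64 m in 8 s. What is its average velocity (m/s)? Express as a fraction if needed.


Given: distance d = 64 m, time t = 8 s
Using v = d / t
v = 64 / 8
v = 8 m/s

8 m/s


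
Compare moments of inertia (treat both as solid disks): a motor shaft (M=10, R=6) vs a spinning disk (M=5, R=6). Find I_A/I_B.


Given: M1=10 kg, R1=6 m, M2=5 kg, R2=6 m
For a disk: I = (1/2)*M*R^2, so I_A/I_B = (M1*R1^2)/(M2*R2^2)
M1*R1^2 = 10*36 = 360
M2*R2^2 = 5*36 = 180
I_A/I_B = 360/180 = 2

2


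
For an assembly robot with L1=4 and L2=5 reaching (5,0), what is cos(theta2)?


Given: L1 = 4, L2 = 5, target (x, y) = (5, 0)
Using cos(theta2) = (x^2 + y^2 - L1^2 - L2^2) / (2*L1*L2)
x^2 + y^2 = 5^2 + 0 = 25
L1^2 + L2^2 = 16 + 25 = 41
Numerator = 25 - 41 = -16
Denominator = 2*4*5 = 40
cos(theta2) = -16/40 = -2/5

-2/5


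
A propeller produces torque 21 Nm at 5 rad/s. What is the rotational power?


Given: tau = 21 Nm, omega = 5 rad/s
Using P = tau * omega
P = 21 * 5
P = 105 W

105 W


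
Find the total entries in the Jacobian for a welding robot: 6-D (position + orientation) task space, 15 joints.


Given: task space dimension = 6, joints = 15
Jacobian is a 6 x 15 matrix
Total entries = rows * columns
Total = 6 * 15
Total = 90

90


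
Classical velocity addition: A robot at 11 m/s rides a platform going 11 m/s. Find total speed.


Given: object velocity = 11 m/s, platform velocity = 11 m/s (same direction)
Using classical velocity addition: v_total = v_object + v_platform
v_total = 11 + 11
v_total = 22 m/s

22 m/s


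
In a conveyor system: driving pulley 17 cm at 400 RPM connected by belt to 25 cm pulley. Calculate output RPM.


Given: D1 = 17 cm, w1 = 400 RPM, D2 = 25 cm
Using D1*w1 = D2*w2
w2 = D1*w1 / D2
w2 = 17*400 / 25
w2 = 6800 / 25
w2 = 272 RPM

272 RPM


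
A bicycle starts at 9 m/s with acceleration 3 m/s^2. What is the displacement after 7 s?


Given: v0 = 9 m/s, a = 3 m/s^2, t = 7 s
Using s = v0*t + (1/2)*a*t^2
s = 9*7 + (1/2)*3*7^2
s = 63 + (1/2)*147
s = 63 + 147/2
s = 273/2

273/2 m


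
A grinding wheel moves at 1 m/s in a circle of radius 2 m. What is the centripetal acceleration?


Given: v = 1 m/s, r = 2 m
Using a_c = v^2 / r
a_c = 1^2 / 2
a_c = 1 / 2
a_c = 1/2 m/s^2

1/2 m/s^2


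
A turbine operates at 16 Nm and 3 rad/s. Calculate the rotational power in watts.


Given: tau = 16 Nm, omega = 3 rad/s
Using P = tau * omega
P = 16 * 3
P = 48 W

48 W


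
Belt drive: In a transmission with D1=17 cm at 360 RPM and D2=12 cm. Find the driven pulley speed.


Given: D1 = 17 cm, w1 = 360 RPM, D2 = 12 cm
Using D1*w1 = D2*w2
w2 = D1*w1 / D2
w2 = 17*360 / 12
w2 = 6120 / 12
w2 = 510 RPM

510 RPM


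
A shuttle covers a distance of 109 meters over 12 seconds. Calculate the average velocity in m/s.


Given: distance d = 109 m, time t = 12 s
Using v = d / t
v = 109 / 12
v = 109/12 m/s

109/12 m/s


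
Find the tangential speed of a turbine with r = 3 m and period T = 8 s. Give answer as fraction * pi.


Given: radius r = 3 m, period T = 8 s
Using v = 2*pi*r / T
v = 2*pi*3 / 8
v = 6*pi / 8
v = 3/4*pi m/s

3/4*pi m/s


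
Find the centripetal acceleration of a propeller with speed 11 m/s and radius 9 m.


Given: v = 11 m/s, r = 9 m
Using a_c = v^2 / r
a_c = 11^2 / 9
a_c = 121 / 9
a_c = 121/9 m/s^2

121/9 m/s^2


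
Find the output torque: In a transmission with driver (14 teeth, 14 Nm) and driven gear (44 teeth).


Given: N1 = 14, N2 = 44, T1 = 14 Nm
Using T2/T1 = N2/N1
T2 = T1 * N2 / N1
T2 = 14 * 44 / 14
T2 = 616 / 14
T2 = 44 Nm

44 Nm


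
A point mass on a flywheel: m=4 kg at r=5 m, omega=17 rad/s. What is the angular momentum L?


Given: m = 4 kg, r = 5 m, omega = 17 rad/s
For a point mass: I = m*r^2
I = 4*5^2 = 4*25 = 100
L = I*omega = 100*17
L = 1700 kg*m^2/s

1700 kg*m^2/s


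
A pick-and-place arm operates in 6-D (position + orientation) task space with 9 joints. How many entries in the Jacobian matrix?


Given: task space dimension = 6, joints = 9
Jacobian is a 6 x 9 matrix
Total entries = rows * columns
Total = 6 * 9
Total = 54

54


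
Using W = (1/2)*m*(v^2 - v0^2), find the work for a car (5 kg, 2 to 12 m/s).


Given: m = 5 kg, v0 = 2 m/s, v = 12 m/s
Using W = (1/2)*m*(v^2 - v0^2)
v^2 = 12^2 = 144
v0^2 = 2^2 = 4
v^2 - v0^2 = 144 - 4 = 140
W = (1/2)*5*140 = 350 J

350 J


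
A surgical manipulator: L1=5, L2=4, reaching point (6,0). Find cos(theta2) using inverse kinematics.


Given: L1 = 5, L2 = 4, target (x, y) = (6, 0)
Using cos(theta2) = (x^2 + y^2 - L1^2 - L2^2) / (2*L1*L2)
x^2 + y^2 = 6^2 + 0 = 36
L1^2 + L2^2 = 25 + 16 = 41
Numerator = 36 - 41 = -5
Denominator = 2*5*4 = 40
cos(theta2) = -5/40 = -1/8

-1/8


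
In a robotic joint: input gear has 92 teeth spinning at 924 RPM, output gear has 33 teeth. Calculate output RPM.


Given: N1 = 92 teeth, w1 = 924 RPM, N2 = 33 teeth
Using N1*w1 = N2*w2
w2 = N1*w1 / N2
w2 = 92*924 / 33
w2 = 85008 / 33
w2 = 2576 RPM

2576 RPM


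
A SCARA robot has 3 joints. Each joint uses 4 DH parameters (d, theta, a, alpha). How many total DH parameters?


Given: 3 joints, 4 DH parameters per joint (d, theta, a, alpha)
Total DH parameters = number_of_joints * 4
Total = 3 * 4
Total = 12

12


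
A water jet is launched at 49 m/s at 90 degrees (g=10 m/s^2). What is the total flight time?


Given: v0 = 49 m/s, theta = 90 deg, g = 10 m/s^2
sin(90) = 1
Using T = 2*v0*sin(theta) / g
T = 2*49*1 / 10
T = 98 / 10
T = 49/5 s

49/5 s


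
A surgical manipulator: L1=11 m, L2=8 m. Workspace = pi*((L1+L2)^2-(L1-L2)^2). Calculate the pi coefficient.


Given: L1 = 11, L2 = 8
(L1+L2)^2 = (19)^2 = 361
(L1-L2)^2 = (3)^2 = 9
Difference = 361 - 9 = 352
This equals 4*L1*L2 = 4*11*8 = 352
Workspace area = 352*pi

352


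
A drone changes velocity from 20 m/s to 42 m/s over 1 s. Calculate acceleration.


Given: initial velocity v0 = 20 m/s, final velocity v = 42 m/s, time t = 1 s
Using a = (v - v0) / t
a = (42 - 20) / 1
a = 22 / 1
a = 22 m/s^2

22 m/s^2


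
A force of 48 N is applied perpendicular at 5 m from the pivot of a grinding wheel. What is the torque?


Given: F = 48 N, r = 5 m, angle = 90 deg (perpendicular)
Using tau = F * r * sin(90)
sin(90) = 1
tau = 48 * 5 * 1
tau = 240 Nm

240 Nm


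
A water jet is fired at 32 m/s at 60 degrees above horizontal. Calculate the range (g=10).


Given: v0 = 32 m/s, theta = 60 deg, g = 10 m/s^2
sin(2*60) = sin(120) = sqrt(3)/2
Using R = v0^2 * sin(2*theta) / g
R = 32^2 * (sqrt(3)/2) / 10
R = 1024 * sqrt(3) / 20
R = 256/5*sqrt(3) m

256/5*sqrt(3) m


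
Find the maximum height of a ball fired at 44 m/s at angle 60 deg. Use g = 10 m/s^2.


Given: v0 = 44 m/s, theta = 60 deg, g = 10 m/s^2
sin^2(60) = 3/4
Using H = v0^2 * sin^2(theta) / (2*g)
H = 44^2 * 3/4 / (2*10)
H = 1936 * 3/4 / 20
H = 1452 / 20
H = 363/5 m

363/5 m


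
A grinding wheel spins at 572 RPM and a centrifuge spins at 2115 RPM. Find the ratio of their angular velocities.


Given: RPM_A = 572, RPM_B = 2115
omega = 2*pi*RPM/60, so omega_A/omega_B = RPM_A / RPM_B
omega_A/omega_B = 572 / 2115
omega_A/omega_B = 572/2115

572/2115


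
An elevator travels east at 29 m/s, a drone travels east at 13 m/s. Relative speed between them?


Given: v_A = 29 m/s east, v_B = 13 m/s east
Both move in the same direction; relative speed = |v_A - v_B|
|29 - 13| = |16|
= 16 m/s

16 m/s


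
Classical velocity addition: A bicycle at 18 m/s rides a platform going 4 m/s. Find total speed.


Given: object velocity = 18 m/s, platform velocity = 4 m/s (same direction)
Using classical velocity addition: v_total = v_object + v_platform
v_total = 18 + 4
v_total = 22 m/s

22 m/s


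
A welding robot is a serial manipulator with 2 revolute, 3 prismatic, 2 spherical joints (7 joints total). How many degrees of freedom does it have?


Given: serial robot with 2 revolute, 3 prismatic, 2 spherical joints
DOF contribution per joint type: revolute=1, prismatic=1, spherical=3, fixed=0
DOF = 2*1 + 3*1 + 2*3
DOF = 11

11


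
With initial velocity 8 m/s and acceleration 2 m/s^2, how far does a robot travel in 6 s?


Given: v0 = 8 m/s, a = 2 m/s^2, t = 6 s
Using s = v0*t + (1/2)*a*t^2
s = 8*6 + (1/2)*2*6^2
s = 48 + (1/2)*72
s = 48 + 36
s = 84

84 m


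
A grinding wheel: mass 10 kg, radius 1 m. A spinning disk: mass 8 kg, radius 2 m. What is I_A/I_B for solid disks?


Given: M1=10 kg, R1=1 m, M2=8 kg, R2=2 m
For a disk: I = (1/2)*M*R^2, so I_A/I_B = (M1*R1^2)/(M2*R2^2)
M1*R1^2 = 10*1 = 10
M2*R2^2 = 8*4 = 32
I_A/I_B = 10/32 = 5/16

5/16


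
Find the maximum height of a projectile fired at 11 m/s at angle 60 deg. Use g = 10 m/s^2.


Given: v0 = 11 m/s, theta = 60 deg, g = 10 m/s^2
sin^2(60) = 3/4
Using H = v0^2 * sin^2(theta) / (2*g)
H = 11^2 * 3/4 / (2*10)
H = 121 * 3/4 / 20
H = 363/4 / 20
H = 363/80 m

363/80 m


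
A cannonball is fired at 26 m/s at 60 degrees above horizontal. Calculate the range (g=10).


Given: v0 = 26 m/s, theta = 60 deg, g = 10 m/s^2
sin(2*60) = sin(120) = sqrt(3)/2
Using R = v0^2 * sin(2*theta) / g
R = 26^2 * (sqrt(3)/2) / 10
R = 676 * sqrt(3) / 20
R = 169/5*sqrt(3) m

169/5*sqrt(3) m


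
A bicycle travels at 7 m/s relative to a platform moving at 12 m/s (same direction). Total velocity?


Given: object velocity = 7 m/s, platform velocity = 12 m/s (same direction)
Using classical velocity addition: v_total = v_object + v_platform
v_total = 7 + 12
v_total = 19 m/s

19 m/s


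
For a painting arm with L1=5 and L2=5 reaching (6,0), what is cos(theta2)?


Given: L1 = 5, L2 = 5, target (x, y) = (6, 0)
Using cos(theta2) = (x^2 + y^2 - L1^2 - L2^2) / (2*L1*L2)
x^2 + y^2 = 6^2 + 0 = 36
L1^2 + L2^2 = 25 + 25 = 50
Numerator = 36 - 50 = -14
Denominator = 2*5*5 = 50
cos(theta2) = -14/50 = -7/25

-7/25


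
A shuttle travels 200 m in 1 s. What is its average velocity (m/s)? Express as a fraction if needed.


Given: distance d = 200 m, time t = 1 s
Using v = d / t
v = 200 / 1
v = 200 m/s

200 m/s


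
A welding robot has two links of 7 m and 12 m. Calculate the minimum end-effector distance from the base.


Given: L1 = 7 m, L2 = 12 m
For a 2-link planar arm, min reach = |L1 - L2| (second link folded back)
Min reach = |7 - 12|
Min reach = 5 m

5 m


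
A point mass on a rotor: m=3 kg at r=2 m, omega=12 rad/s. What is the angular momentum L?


Given: m = 3 kg, r = 2 m, omega = 12 rad/s
For a point mass: I = m*r^2
I = 3*2^2 = 3*4 = 12
L = I*omega = 12*12
L = 144 kg*m^2/s

144 kg*m^2/s


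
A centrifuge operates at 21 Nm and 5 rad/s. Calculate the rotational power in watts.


Given: tau = 21 Nm, omega = 5 rad/s
Using P = tau * omega
P = 21 * 5
P = 105 W

105 W


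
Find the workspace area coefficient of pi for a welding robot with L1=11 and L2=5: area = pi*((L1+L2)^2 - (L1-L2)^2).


Given: L1 = 11, L2 = 5
(L1+L2)^2 = (16)^2 = 256
(L1-L2)^2 = (6)^2 = 36
Difference = 256 - 36 = 220
This equals 4*L1*L2 = 4*11*5 = 220
Workspace area = 220*pi

220


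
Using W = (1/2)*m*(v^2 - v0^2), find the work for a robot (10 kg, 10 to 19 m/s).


Given: m = 10 kg, v0 = 10 m/s, v = 19 m/s
Using W = (1/2)*m*(v^2 - v0^2)
v^2 = 19^2 = 361
v0^2 = 10^2 = 100
v^2 - v0^2 = 361 - 100 = 261
W = (1/2)*10*261 = 1305 J

1305 J


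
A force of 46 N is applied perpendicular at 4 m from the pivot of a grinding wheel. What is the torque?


Given: F = 46 N, r = 4 m, angle = 90 deg (perpendicular)
Using tau = F * r * sin(90)
sin(90) = 1
tau = 46 * 4 * 1
tau = 184 Nm

184 Nm


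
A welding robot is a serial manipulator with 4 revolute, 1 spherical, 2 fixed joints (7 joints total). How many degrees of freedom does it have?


Given: serial robot with 4 revolute, 1 spherical, 2 fixed joints
DOF contribution per joint type: revolute=1, prismatic=1, spherical=3, fixed=0
DOF = 4*1 + 1*3 + 2*0
DOF = 7

7


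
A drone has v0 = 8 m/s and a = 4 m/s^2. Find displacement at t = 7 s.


Given: v0 = 8 m/s, a = 4 m/s^2, t = 7 s
Using s = v0*t + (1/2)*a*t^2
s = 8*7 + (1/2)*4*7^2
s = 56 + (1/2)*196
s = 56 + 98
s = 154

154 m


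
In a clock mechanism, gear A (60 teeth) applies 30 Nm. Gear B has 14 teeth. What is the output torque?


Given: N1 = 60, N2 = 14, T1 = 30 Nm
Using T2/T1 = N2/N1
T2 = T1 * N2 / N1
T2 = 30 * 14 / 60
T2 = 420 / 60
T2 = 7 Nm

7 Nm


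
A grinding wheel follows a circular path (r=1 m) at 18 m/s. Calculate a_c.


Given: v = 18 m/s, r = 1 m
Using a_c = v^2 / r
a_c = 18^2 / 1
a_c = 324 / 1
a_c = 324 m/s^2

324 m/s^2


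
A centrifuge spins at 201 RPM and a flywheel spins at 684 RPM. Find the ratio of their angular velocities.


Given: RPM_A = 201, RPM_B = 684
omega = 2*pi*RPM/60, so omega_A/omega_B = RPM_A / RPM_B
omega_A/omega_B = 201 / 684
omega_A/omega_B = 67/228

67/228


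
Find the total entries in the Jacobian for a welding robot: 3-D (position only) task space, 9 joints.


Given: task space dimension = 3, joints = 9
Jacobian is a 3 x 9 matrix
Total entries = rows * columns
Total = 3 * 9
Total = 27

27


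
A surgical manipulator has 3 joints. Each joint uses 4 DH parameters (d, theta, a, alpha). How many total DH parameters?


Given: 3 joints, 4 DH parameters per joint (d, theta, a, alpha)
Total DH parameters = number_of_joints * 4
Total = 3 * 4
Total = 12

12


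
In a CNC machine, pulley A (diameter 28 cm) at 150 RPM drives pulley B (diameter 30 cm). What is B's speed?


Given: D1 = 28 cm, w1 = 150 RPM, D2 = 30 cm
Using D1*w1 = D2*w2
w2 = D1*w1 / D2
w2 = 28*150 / 30
w2 = 4200 / 30
w2 = 140 RPM

140 RPM


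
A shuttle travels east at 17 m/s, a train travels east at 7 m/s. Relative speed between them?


Given: v_A = 17 m/s east, v_B = 7 m/s east
Both move in the same direction; relative speed = |v_A - v_B|
|17 - 7| = |10|
= 10 m/s

10 m/s


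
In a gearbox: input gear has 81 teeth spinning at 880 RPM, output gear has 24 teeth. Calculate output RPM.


Given: N1 = 81 teeth, w1 = 880 RPM, N2 = 24 teeth
Using N1*w1 = N2*w2
w2 = N1*w1 / N2
w2 = 81*880 / 24
w2 = 71280 / 24
w2 = 2970 RPM

2970 RPM


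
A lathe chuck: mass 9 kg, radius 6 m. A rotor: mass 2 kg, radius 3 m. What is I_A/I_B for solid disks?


Given: M1=9 kg, R1=6 m, M2=2 kg, R2=3 m
For a disk: I = (1/2)*M*R^2, so I_A/I_B = (M1*R1^2)/(M2*R2^2)
M1*R1^2 = 9*36 = 324
M2*R2^2 = 2*9 = 18
I_A/I_B = 324/18 = 18

18


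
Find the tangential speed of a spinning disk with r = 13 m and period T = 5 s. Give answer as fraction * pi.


Given: radius r = 13 m, period T = 5 s
Using v = 2*pi*r / T
v = 2*pi*13 / 5
v = 26*pi / 5
v = 26/5*pi m/s

26/5*pi m/s


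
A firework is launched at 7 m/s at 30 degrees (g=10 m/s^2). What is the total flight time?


Given: v0 = 7 m/s, theta = 30 deg, g = 10 m/s^2
sin(30) = 1/2
Using T = 2*v0*sin(theta) / g
T = 2*7*1/2 / 10
T = 7 / 10
T = 7/10 s

7/10 s


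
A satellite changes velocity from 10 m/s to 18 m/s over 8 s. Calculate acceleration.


Given: initial velocity v0 = 10 m/s, final velocity v = 18 m/s, time t = 8 s
Using a = (v - v0) / t
a = (18 - 10) / 8
a = 8 / 8
a = 1 m/s^2

1 m/s^2


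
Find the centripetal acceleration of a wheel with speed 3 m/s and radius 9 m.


Given: v = 3 m/s, r = 9 m
Using a_c = v^2 / r
a_c = 3^2 / 9
a_c = 9 / 9
a_c = 1 m/s^2

1 m/s^2


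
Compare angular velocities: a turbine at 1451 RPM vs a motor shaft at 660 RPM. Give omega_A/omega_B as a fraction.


Given: RPM_A = 1451, RPM_B = 660
omega = 2*pi*RPM/60, so omega_A/omega_B = RPM_A / RPM_B
omega_A/omega_B = 1451 / 660
omega_A/omega_B = 1451/660

1451/660


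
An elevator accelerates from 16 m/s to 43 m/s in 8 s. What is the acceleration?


Given: initial velocity v0 = 16 m/s, final velocity v = 43 m/s, time t = 8 s
Using a = (v - v0) / t
a = (43 - 16) / 8
a = 27 / 8
a = 27/8 m/s^2

27/8 m/s^2


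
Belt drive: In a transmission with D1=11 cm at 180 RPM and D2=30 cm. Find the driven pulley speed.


Given: D1 = 11 cm, w1 = 180 RPM, D2 = 30 cm
Using D1*w1 = D2*w2
w2 = D1*w1 / D2
w2 = 11*180 / 30
w2 = 1980 / 30
w2 = 66 RPM

66 RPM


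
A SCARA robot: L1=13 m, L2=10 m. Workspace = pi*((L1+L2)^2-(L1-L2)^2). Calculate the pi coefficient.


Given: L1 = 13, L2 = 10
(L1+L2)^2 = (23)^2 = 529
(L1-L2)^2 = (3)^2 = 9
Difference = 529 - 9 = 520
This equals 4*L1*L2 = 4*13*10 = 520
Workspace area = 520*pi

520


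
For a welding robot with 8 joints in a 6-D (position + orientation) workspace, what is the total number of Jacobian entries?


Given: task space dimension = 6, joints = 8
Jacobian is a 6 x 8 matrix
Total entries = rows * columns
Total = 6 * 8
Total = 48

48


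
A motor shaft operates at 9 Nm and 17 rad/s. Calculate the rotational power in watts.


Given: tau = 9 Nm, omega = 17 rad/s
Using P = tau * omega
P = 9 * 17
P = 153 W

153 W


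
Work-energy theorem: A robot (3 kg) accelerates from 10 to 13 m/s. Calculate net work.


Given: m = 3 kg, v0 = 10 m/s, v = 13 m/s
Using W = (1/2)*m*(v^2 - v0^2)
v^2 = 13^2 = 169
v0^2 = 10^2 = 100
v^2 - v0^2 = 169 - 100 = 69
W = (1/2)*3*69 = 207/2 J

207/2 J


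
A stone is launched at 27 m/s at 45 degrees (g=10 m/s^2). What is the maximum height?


Given: v0 = 27 m/s, theta = 45 deg, g = 10 m/s^2
sin^2(45) = 1/2
Using H = v0^2 * sin^2(theta) / (2*g)
H = 27^2 * 1/2 / (2*10)
H = 729 * 1/2 / 20
H = 729/2 / 20
H = 729/40 m

729/40 m


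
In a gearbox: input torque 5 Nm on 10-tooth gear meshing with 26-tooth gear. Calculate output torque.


Given: N1 = 10, N2 = 26, T1 = 5 Nm
Using T2/T1 = N2/N1
T2 = T1 * N2 / N1
T2 = 5 * 26 / 10
T2 = 130 / 10
T2 = 13 Nm

13 Nm


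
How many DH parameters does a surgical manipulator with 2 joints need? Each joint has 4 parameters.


Given: 2 joints, 4 DH parameters per joint (d, theta, a, alpha)
Total DH parameters = number_of_joints * 4
Total = 2 * 4
Total = 8

8


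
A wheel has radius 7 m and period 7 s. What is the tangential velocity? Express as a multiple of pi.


Given: radius r = 7 m, period T = 7 s
Using v = 2*pi*r / T
v = 2*pi*7 / 7
v = 14*pi / 7
v = 2*pi m/s

2*pi m/s


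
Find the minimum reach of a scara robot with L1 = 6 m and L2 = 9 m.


Given: L1 = 6 m, L2 = 9 m
For a 2-link planar arm, min reach = |L1 - L2| (second link folded back)
Min reach = |6 - 9|
Min reach = 3 m

3 m


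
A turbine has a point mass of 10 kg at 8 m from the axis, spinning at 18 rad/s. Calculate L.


Given: m = 10 kg, r = 8 m, omega = 18 rad/s
For a point mass: I = m*r^2
I = 10*8^2 = 10*64 = 640
L = I*omega = 640*18
L = 11520 kg*m^2/s

11520 kg*m^2/s


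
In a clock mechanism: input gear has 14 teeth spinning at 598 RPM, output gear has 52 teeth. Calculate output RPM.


Given: N1 = 14 teeth, w1 = 598 RPM, N2 = 52 teeth
Using N1*w1 = N2*w2
w2 = N1*w1 / N2
w2 = 14*598 / 52
w2 = 8372 / 52
w2 = 161 RPM

161 RPM


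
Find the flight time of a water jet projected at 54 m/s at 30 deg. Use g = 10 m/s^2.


Given: v0 = 54 m/s, theta = 30 deg, g = 10 m/s^2
sin(30) = 1/2
Using T = 2*v0*sin(theta) / g
T = 2*54*1/2 / 10
T = 54 / 10
T = 27/5 s

27/5 s


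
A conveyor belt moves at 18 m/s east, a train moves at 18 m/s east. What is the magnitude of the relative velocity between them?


Given: v_A = 18 m/s east, v_B = 18 m/s east
Both move in the same direction; relative speed = |v_A - v_B|
|18 - 18| = |0|
= 0 m/s

0 m/s


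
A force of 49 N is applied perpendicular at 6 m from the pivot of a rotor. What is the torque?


Given: F = 49 N, r = 6 m, angle = 90 deg (perpendicular)
Using tau = F * r * sin(90)
sin(90) = 1
tau = 49 * 6 * 1
tau = 294 Nm

294 Nm


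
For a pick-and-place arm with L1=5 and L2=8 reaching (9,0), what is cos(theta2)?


Given: L1 = 5, L2 = 8, target (x, y) = (9, 0)
Using cos(theta2) = (x^2 + y^2 - L1^2 - L2^2) / (2*L1*L2)
x^2 + y^2 = 9^2 + 0 = 81
L1^2 + L2^2 = 25 + 64 = 89
Numerator = 81 - 89 = -8
Denominator = 2*5*8 = 80
cos(theta2) = -8/80 = -1/10

-1/10


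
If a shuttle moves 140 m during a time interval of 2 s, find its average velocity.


Given: distance d = 140 m, time t = 2 s
Using v = d / t
v = 140 / 2
v = 70 m/s

70 m/s


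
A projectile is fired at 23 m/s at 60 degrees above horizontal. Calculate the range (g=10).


Given: v0 = 23 m/s, theta = 60 deg, g = 10 m/s^2
sin(2*60) = sin(120) = sqrt(3)/2
Using R = v0^2 * sin(2*theta) / g
R = 23^2 * (sqrt(3)/2) / 10
R = 529 * sqrt(3) / 20
R = 529/20*sqrt(3) m

529/20*sqrt(3) m


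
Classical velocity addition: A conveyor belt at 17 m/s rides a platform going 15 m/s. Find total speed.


Given: object velocity = 17 m/s, platform velocity = 15 m/s (same direction)
Using classical velocity addition: v_total = v_object + v_platform
v_total = 17 + 15
v_total = 32 m/s

32 m/s
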